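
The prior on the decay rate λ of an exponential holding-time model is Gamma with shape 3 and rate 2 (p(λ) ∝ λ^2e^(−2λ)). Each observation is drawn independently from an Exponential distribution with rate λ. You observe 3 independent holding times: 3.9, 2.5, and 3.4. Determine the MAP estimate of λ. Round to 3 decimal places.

The Exponential(rate=λ) likelihood is ∝ λ^n e^(−λΣtᵢ). Here n = 3 and Σtᵢ = 3.9 + 2.5 + 3.4 = 9.8.
Posterior ∝ λ^2e^(−2λ) · λ^3e^(−9.8λ) = λ^5e^(−11.8λ), i.e. Gamma(6, 11.8).
Mode = (a−1)/b = 5/11.8 ≈ 0.424.

λ̂_MAP = 0.424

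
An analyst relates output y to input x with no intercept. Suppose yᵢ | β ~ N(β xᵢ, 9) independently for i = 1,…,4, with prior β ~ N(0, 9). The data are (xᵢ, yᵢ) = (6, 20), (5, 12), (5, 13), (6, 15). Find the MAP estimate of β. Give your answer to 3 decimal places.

β̂_MAP = 2.724

log p(β | y) = −Σ(yᵢ − βxᵢ)²/(2·9) − β²/(2·9) + const.
Setting the derivative to zero: Σxᵢ(yᵢ − βxᵢ)/9 − β/9 = 0, so β = Σxᵢyᵢ / (Σxᵢ² + σ²/τ²).
Σxᵢyᵢ = 6·20 + 5·12 + 5·13 + 6·15 = 335; Σxᵢ² = 122; σ²/τ² = 1.
β̂_MAP = 335 / (122 + 1) = 335/123 ≈ 2.724.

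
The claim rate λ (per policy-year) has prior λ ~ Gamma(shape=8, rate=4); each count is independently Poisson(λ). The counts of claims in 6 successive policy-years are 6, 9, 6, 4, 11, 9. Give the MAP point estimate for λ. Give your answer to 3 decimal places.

λ̂_MAP = 5.200

Σxᵢ = 6+9+6+4+11+9 = 45, with n = 6.
Posterior ∝ λ^7e^(−4λ) · λ^45e^(−6λ) = λ^52e^(−10λ), i.e. Gamma(shape=53, rate=10).
The mode of a Gamma(a, b) with a ≥ 1 (shape–rate) is (a−1)/b = 52/10 ≈ 5.200.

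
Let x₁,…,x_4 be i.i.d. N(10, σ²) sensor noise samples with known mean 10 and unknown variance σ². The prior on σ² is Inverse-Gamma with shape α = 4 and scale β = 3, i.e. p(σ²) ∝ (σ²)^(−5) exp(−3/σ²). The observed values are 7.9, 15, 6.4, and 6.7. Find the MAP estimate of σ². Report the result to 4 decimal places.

σ̂²_MAP = 4.2329

Sum of squared deviations about the known mean: SS = (7.9−10)² + (15−10)² + (6.4−10)² + (6.7−10)² = 53.26.
The Normal likelihood contributes (σ²)^(−n/2) exp(−SS/(2σ²)), so the posterior is Inverse-Gamma(α + n/2, β + SS/2) = Inverse-Gamma(6, 29.63).
The mode of Inverse-Gamma(a, b) is b/(a+1) = 29.63/7 ≈ 4.2329.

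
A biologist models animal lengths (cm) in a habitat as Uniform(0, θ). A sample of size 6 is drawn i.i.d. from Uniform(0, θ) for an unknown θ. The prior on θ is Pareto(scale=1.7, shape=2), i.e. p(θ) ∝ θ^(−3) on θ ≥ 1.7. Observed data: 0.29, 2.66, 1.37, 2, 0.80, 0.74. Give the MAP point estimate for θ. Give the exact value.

θ̂_MAP = 2.66

The Uniform(0, θ) likelihood is θ^(−n) for θ ≥ max(xᵢ), zero otherwise. Here max(xᵢ) = 2.66.
Posterior ∝ θ^(−3) · θ^(−6) = θ^(−9) on θ ≥ max(1.7, 2.66) = 2.66.
This density is strictly decreasing in θ, so the posterior mode lies at the lower boundary of the support.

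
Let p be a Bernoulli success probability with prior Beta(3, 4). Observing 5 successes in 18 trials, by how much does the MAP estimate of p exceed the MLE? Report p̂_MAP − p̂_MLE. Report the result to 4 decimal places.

Posterior is Beta(8, 17); MAP = (8−1)/(25−2) = 7/23 ≈ 0.30435.
MLE ignores the prior: p̂_MLE = k/n = 5/18 ≈ 0.27778.
Difference = 7/23 − 5/18 = 11/414 ≈ 0.0266.

MAP − MLE = 0.0266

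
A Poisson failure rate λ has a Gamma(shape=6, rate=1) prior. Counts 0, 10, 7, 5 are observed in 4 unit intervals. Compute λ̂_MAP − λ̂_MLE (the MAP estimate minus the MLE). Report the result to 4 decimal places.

Σxᵢ = 22. Posterior is Gamma(28, 5); MAP = (28−1)/5 = 27/5 ≈ 5.40000.
MLE = x̄ = 22/4 ≈ 5.50000.
Difference = 27/5 − 22/4 = -1/10 ≈ -0.1000.

MAP − MLE = -0.1000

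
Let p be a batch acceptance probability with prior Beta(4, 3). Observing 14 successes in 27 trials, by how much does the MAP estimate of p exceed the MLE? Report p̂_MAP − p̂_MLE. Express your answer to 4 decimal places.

MAP − MLE = 0.0127

Posterior is Beta(18, 16); MAP = (18−1)/(34−2) = 17/32 ≈ 0.53125.
MLE ignores the prior: p̂_MLE = k/n = 14/27 ≈ 0.51852.
Difference = 17/32 − 14/27 = 11/864 ≈ 0.0127.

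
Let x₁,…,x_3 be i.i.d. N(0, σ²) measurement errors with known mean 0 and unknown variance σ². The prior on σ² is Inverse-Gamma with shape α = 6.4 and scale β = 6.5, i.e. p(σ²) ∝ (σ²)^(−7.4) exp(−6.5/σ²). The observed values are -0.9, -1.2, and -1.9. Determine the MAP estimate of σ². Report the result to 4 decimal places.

Sum of squared deviations about the known mean: SS = (-0.9−0)² + (-1.2−0)² + (-1.9−0)² = 5.86.
The Normal likelihood contributes (σ²)^(−n/2) exp(−SS/(2σ²)), so the posterior is Inverse-Gamma(α + n/2, β + SS/2) = Inverse-Gamma(7.9, 9.43).
The mode of Inverse-Gamma(a, b) is b/(a+1) = 9.43/8.9 ≈ 1.0596.

σ̂²_MAP = 1.0596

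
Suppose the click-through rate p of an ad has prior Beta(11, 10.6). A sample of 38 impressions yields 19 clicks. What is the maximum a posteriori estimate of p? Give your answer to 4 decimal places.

p̂_MAP = 0.5035

Prior: Beta(11, 10.6).
Data: 19 successes in 38 trials. The binomial likelihood contributes p^19(1−p)^19, so the posterior is Beta(11+19, 10.6+19) = Beta(30, 29.6).
For Beta(a, b) with a, b > 1 the mode is (a−1)/(a+b−2) = 29/57.6 ≈ 0.5035.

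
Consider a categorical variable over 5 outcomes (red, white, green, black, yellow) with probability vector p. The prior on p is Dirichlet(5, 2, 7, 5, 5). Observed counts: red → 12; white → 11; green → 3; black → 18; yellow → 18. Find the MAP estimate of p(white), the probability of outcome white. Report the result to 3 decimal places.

MAP estimate of p(white) = 0.148

The posterior is Dirichlet(αᵢ + nᵢ) = Dirichlet(17, 13, 10, 23, 23).
For a Dirichlet(a₁,…,a_K) with all aᵢ > 1, the mode has j-th component (aⱼ − 1)/(Σaᵢ − K).
Here Σaᵢ = 86 and K = 5, so p(white) = (13 − 1)/(86 − 5) = 12/81 ≈ 0.148.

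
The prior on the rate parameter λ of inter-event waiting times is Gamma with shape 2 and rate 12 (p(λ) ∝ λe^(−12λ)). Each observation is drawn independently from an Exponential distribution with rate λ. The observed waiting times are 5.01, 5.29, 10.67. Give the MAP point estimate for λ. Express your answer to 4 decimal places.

λ̂_MAP = 0.1213

The Exponential(rate=λ) likelihood is ∝ λ^n e^(−λΣtᵢ). Here n = 3 and Σtᵢ = 5.01 + 5.29 + 10.67 = 20.97.
Posterior ∝ λe^(−12λ) · λ^3e^(−20.97λ) = λ^4e^(−32.97λ), i.e. Gamma(5, 32.97).
Mode = (a−1)/b = 4/32.97 ≈ 0.1213.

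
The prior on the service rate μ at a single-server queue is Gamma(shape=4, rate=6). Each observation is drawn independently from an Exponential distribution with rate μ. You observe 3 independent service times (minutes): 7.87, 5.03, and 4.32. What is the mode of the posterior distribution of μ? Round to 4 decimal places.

μ̂_MAP = 0.2584

The Exponential(rate=μ) likelihood is ∝ μ^n e^(−μΣtᵢ). Here n = 3 and Σtᵢ = 7.87 + 5.03 + 4.32 = 17.22.
Posterior ∝ μ^3e^(−6μ) · μ^3e^(−17.22μ) = μ^6e^(−23.22μ), i.e. Gamma(7, 23.22).
Mode = (a−1)/b = 6/23.22 ≈ 0.2584.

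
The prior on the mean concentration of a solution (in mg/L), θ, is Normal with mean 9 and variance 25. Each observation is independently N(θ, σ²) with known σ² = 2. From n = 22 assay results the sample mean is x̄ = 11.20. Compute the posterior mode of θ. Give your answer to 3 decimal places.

θ̂_MAP = 11.192

n = 22, x̄ = 11.20.
For a Normal prior and Normal likelihood with known variance, the posterior is Normal; its mode equals its mean, the precision-weighted average.
Prior precision 1/σ₀² = 1/25 = 0.04; data precision n/σ² = 22/2 = 11.
θ̂ = (0.04·9 + 11·11.2) / (0.04 + 11) = 123.56/11.04 = 3089/276 ≈ 11.192.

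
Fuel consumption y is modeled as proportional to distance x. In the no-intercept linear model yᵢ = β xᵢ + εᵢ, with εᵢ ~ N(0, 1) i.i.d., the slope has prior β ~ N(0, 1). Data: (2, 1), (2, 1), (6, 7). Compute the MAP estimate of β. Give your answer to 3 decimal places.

β̂_MAP = 1.022

log p(β | y) = −Σ(yᵢ − βxᵢ)²/(2·1) − β²/(2·1) + const.
Setting the derivative to zero: Σxᵢ(yᵢ − βxᵢ)/1 − β/1 = 0, so β = Σxᵢyᵢ / (Σxᵢ² + σ²/τ²).
Σxᵢyᵢ = 2·1 + 2·1 + 6·7 = 46; Σxᵢ² = 44; σ²/τ² = 1.
β̂_MAP = 46 / (44 + 1) = 46/45 ≈ 1.022.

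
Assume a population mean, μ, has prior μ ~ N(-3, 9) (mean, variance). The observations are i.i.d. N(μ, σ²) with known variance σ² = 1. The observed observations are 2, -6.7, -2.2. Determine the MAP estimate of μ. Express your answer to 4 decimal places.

n = 3; x̄ = (2 + (-6.7) + (-2.2))/3 = -6.9/3 = -2.3.
For a Normal prior and Normal likelihood with known variance, the posterior is Normal; its mode equals its mean, the precision-weighted average.
Prior precision 1/σ₀² = 1/9; data precision n/σ² = 3/1 = 3.
μ̂ = ((1/9)·(-3) + 3·(-2.3)) / (1/9 + 3) = (-217/30)/(28/9) = -2.3250.

μ̂_MAP = -2.3250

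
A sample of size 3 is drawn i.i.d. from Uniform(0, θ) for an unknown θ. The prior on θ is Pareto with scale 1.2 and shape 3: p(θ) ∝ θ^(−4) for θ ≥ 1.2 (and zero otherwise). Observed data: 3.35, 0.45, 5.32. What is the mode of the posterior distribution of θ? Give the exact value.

θ̂_MAP = 5.32

The Uniform(0, θ) likelihood is θ^(−n) for θ ≥ max(xᵢ), zero otherwise. Here max(xᵢ) = 5.32.
Posterior ∝ θ^(−4) · θ^(−3) = θ^(−7) on θ ≥ max(1.2, 5.32) = 5.32.
This density is strictly decreasing in θ, so the posterior mode lies at the lower boundary of the support.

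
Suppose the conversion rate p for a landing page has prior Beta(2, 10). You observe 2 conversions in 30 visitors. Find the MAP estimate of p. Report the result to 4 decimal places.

p̂_MAP = 0.0750

Prior: Beta(2, 10).
Data: 2 successes in 30 trials. The binomial likelihood contributes p^2(1−p)^28, so the posterior is Beta(2+2, 10+28) = Beta(4, 38).
For Beta(a, b) with a, b > 1 the mode is (a−1)/(a+b−2) = 3/40 ≈ 0.0750.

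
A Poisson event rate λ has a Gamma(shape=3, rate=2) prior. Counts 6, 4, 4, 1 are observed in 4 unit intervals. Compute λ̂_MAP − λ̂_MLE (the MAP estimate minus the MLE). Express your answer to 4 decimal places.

MAP − MLE = -0.9167

Σxᵢ = 15. Posterior is Gamma(18, 6); MAP = (18−1)/6 = 17/6 ≈ 2.83333.
MLE = x̄ = 15/4 ≈ 3.75000.
Difference = 17/6 − 15/4 = -11/12 ≈ -0.9167.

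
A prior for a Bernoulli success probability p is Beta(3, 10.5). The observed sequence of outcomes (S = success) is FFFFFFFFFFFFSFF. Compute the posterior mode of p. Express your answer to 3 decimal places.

p̂_MAP = 0.113

Prior: Beta(3, 10.5).
Data: 1 success in 15 trials (from the sequence). The binomial likelihood contributes p(1−p)^14, so the posterior is Beta(3+1, 10.5+14) = Beta(4, 24.5).
For Beta(a, b) with a, b > 1 the mode is (a−1)/(a+b−2) = 3/26.5 ≈ 0.113.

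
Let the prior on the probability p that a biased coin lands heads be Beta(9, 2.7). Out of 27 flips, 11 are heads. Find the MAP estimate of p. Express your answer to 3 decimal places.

Prior: Beta(9, 2.7).
Data: 11 successes in 27 trials. The binomial likelihood contributes p^11(1−p)^16, so the posterior is Beta(9+11, 2.7+16) = Beta(20, 18.7).
For Beta(a, b) with a, b > 1 the mode is (a−1)/(a+b−2) = 19/36.7 ≈ 0.518.

p̂_MAP = 0.518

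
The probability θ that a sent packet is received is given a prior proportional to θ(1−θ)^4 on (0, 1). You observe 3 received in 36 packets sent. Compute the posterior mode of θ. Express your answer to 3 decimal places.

θ̂_MAP = 0.098

The prior density ∝ θ(1−θ)^4 is the kernel of Beta(2, 5).
Data: 3 successes in 36 trials. The binomial likelihood contributes θ^3(1−θ)^33, so the posterior is Beta(2+3, 5+33) = Beta(5, 38).
For Beta(a, b) with a, b > 1 the mode is (a−1)/(a+b−2) = 4/41 ≈ 0.098.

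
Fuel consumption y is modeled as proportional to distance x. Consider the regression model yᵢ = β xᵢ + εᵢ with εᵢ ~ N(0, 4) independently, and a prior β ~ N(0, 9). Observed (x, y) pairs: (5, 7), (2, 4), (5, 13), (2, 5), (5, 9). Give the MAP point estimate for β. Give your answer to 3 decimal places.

β̂_MAP = 1.953

log p(β | y) = −Σ(yᵢ − βxᵢ)²/(2·4) − β²/(2·9) + const.
Setting the derivative to zero: Σxᵢ(yᵢ − βxᵢ)/4 − β/9 = 0, so β = Σxᵢyᵢ / (Σxᵢ² + σ²/τ²).
Σxᵢyᵢ = 5·7 + 2·4 + 5·13 + 2·5 + 5·9 = 163; Σxᵢ² = 83; σ²/τ² = 4/9.
β̂_MAP = 163 / (83 + 4/9) = 163/(751/9) = 1467/751 ≈ 1.953.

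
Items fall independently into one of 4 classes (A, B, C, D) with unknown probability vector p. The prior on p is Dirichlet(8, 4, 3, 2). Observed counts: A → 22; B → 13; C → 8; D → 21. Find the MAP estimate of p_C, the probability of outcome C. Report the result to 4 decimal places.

MAP estimate of p_C = 0.1299

The posterior is Dirichlet(αᵢ + nᵢ) = Dirichlet(30, 17, 11, 23).
For a Dirichlet(a₁,…,a_K) with all aᵢ > 1, the mode has j-th component (aⱼ − 1)/(Σaᵢ − K).
Here Σaᵢ = 81 and K = 4, so p_C = (11 − 1)/(81 − 4) = 10/77 ≈ 0.1299.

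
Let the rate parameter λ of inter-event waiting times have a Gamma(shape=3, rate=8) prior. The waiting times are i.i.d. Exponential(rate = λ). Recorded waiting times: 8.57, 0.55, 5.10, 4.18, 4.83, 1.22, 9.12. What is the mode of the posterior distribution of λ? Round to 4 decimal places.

The Exponential(rate=λ) likelihood is ∝ λ^n e^(−λΣtᵢ). Here n = 7 and Σtᵢ = 8.57 + 0.55 + 5.10 + 4.18 + 4.83 + 1.22 + 9.12 = 33.57.
Posterior ∝ λ^2e^(−8λ) · λ^7e^(−33.57λ) = λ^9e^(−41.57λ), i.e. Gamma(10, 41.57).
Mode = (a−1)/b = 9/41.57 ≈ 0.2165.

λ̂_MAP = 0.2165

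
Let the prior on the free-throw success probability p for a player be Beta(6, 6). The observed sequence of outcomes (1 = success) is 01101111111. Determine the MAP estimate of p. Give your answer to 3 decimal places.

Prior: Beta(6, 6).
Data: 9 successes in 11 trials (from the sequence). The binomial likelihood contributes p^9(1−p)^2, so the posterior is Beta(6+9, 6+2) = Beta(15, 8).
For Beta(a, b) with a, b > 1 the mode is (a−1)/(a+b−2) = 14/21 ≈ 0.667.

p̂_MAP = 0.667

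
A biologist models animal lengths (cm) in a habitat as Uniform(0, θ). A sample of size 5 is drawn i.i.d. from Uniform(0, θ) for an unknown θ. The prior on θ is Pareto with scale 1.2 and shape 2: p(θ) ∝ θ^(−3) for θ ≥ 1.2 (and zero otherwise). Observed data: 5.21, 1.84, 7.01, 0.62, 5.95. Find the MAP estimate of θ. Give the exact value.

θ̂_MAP = 7.01

The Uniform(0, θ) likelihood is θ^(−n) for θ ≥ max(xᵢ), zero otherwise. Here max(xᵢ) = 7.01.
Posterior ∝ θ^(−3) · θ^(−5) = θ^(−8) on θ ≥ max(1.2, 7.01) = 7.01.
This density is strictly decreasing in θ, so the posterior mode lies at the lower boundary of the support.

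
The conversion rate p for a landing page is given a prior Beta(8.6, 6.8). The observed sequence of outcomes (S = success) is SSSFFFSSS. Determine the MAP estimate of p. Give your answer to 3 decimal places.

p̂_MAP = 0.607

Prior: Beta(8.6, 6.8).
Data: 6 successes in 9 trials (from the sequence). The binomial likelihood contributes p^6(1−p)^3, so the posterior is Beta(8.6+6, 6.8+3) = Beta(14.6, 9.8).
For Beta(a, b) with a, b > 1 the mode is (a−1)/(a+b−2) = 13.6/22.4 ≈ 0.607.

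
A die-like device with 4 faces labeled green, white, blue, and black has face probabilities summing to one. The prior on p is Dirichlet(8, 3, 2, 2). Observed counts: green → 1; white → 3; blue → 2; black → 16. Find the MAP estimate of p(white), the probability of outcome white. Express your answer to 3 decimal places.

MAP estimate of p(white) = 0.152

The posterior is Dirichlet(αᵢ + nᵢ) = Dirichlet(9, 6, 4, 18).
For a Dirichlet(a₁,…,a_K) with all aᵢ > 1, the mode has j-th component (aⱼ − 1)/(Σaᵢ − K).
Here Σaᵢ = 37 and K = 4, so p(white) = (6 − 1)/(37 − 4) = 5/33 ≈ 0.152.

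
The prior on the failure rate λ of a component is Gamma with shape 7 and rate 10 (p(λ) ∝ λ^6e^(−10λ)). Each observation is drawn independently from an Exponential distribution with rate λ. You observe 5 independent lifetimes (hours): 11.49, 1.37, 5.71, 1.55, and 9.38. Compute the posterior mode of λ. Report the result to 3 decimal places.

λ̂_MAP = 0.278

The Exponential(rate=λ) likelihood is ∝ λ^n e^(−λΣtᵢ). Here n = 5 and Σtᵢ = 11.49 + 1.37 + 5.71 + 1.55 + 9.38 = 29.50.
Posterior ∝ λ^6e^(−10λ) · λ^5e^(−29.50λ) = λ^11e^(−39.50λ), i.e. Gamma(12, 39.50).
Mode = (a−1)/b = 11/39.50 ≈ 0.278.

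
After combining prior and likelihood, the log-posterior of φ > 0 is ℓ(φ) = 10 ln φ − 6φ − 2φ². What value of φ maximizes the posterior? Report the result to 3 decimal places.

φ̂_MAP = 1.000

ℓ'(φ) = 10/φ − 6 − 4φ. Setting this to zero and multiplying by φ: 4φ² + 6φ − 10 = 0.
φ = (−6 + √(6² + 4·4·10)) / (2·4) = (−6 + √196) / 8 = (−6 + 14)/8 = 1.
ℓ''(φ) = −10/φ² − 4 < 0, confirming a maximum.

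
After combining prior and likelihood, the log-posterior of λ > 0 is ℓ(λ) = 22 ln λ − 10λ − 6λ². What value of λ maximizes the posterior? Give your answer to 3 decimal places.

λ̂_MAP = 1.000

ℓ'(λ) = 22/λ − 10 − 12λ. Setting this to zero and multiplying by λ: 12λ² + 10λ − 22 = 0.
λ = (−10 + √(10² + 4·12·22)) / (2·12) = (−10 + √1156) / 24 = (−10 + 34)/24 = 1.
ℓ''(λ) = −22/λ² − 12 < 0, confirming a maximum.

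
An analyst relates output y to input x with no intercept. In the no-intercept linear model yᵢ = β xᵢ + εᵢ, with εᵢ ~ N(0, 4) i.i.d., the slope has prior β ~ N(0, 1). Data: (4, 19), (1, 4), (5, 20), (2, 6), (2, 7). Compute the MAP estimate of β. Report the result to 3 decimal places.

β̂_MAP = 3.815

log p(β | y) = −Σ(yᵢ − βxᵢ)²/(2·4) − β²/(2·1) + const.
Setting the derivative to zero: Σxᵢ(yᵢ − βxᵢ)/4 − β/1 = 0, so β = Σxᵢyᵢ / (Σxᵢ² + σ²/τ²).
Σxᵢyᵢ = 4·19 + 1·4 + 5·20 + 2·6 + 2·7 = 206; Σxᵢ² = 50; σ²/τ² = 4.
β̂_MAP = 206 / (50 + 4) = 206/54 ≈ 3.815.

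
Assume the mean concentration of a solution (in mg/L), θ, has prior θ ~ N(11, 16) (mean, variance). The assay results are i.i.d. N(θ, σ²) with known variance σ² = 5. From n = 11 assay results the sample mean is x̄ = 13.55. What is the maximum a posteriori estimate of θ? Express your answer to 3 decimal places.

θ̂_MAP = 13.480

n = 11, x̄ = 13.55.
For a Normal prior and Normal likelihood with known variance, the posterior is Normal; its mode equals its mean, the precision-weighted average.
Prior precision 1/σ₀² = 1/16 = 0.0625; data precision n/σ² = 11/5 = 2.2.
θ̂ = (0.0625·11 + 2.2·13.55) / (0.0625 + 2.2) = 30.4975/2.2625 = 12199/905 ≈ 13.480.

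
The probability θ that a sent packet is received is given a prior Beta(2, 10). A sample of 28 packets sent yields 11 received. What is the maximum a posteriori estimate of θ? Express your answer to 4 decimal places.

Prior: Beta(2, 10).
Data: 11 successes in 28 trials. The binomial likelihood contributes θ^11(1−θ)^17, so the posterior is Beta(2+11, 10+17) = Beta(13, 27).
For Beta(a, b) with a, b > 1 the mode is (a−1)/(a+b−2) = 12/38 ≈ 0.3158.

θ̂_MAP = 0.3158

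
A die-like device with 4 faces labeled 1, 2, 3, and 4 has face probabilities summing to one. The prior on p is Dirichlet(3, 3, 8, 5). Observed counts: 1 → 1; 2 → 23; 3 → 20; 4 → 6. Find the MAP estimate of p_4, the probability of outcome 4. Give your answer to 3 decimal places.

MAP estimate: 0.154

The posterior is Dirichlet(αᵢ + nᵢ) = Dirichlet(4, 26, 28, 11).
For a Dirichlet(a₁,…,a_K) with all aᵢ > 1, the mode has j-th component (aⱼ − 1)/(Σaᵢ − K).
Here Σaᵢ = 69 and K = 4, so p_4 = (11 − 1)/(69 − 4) = 10/65 ≈ 0.154.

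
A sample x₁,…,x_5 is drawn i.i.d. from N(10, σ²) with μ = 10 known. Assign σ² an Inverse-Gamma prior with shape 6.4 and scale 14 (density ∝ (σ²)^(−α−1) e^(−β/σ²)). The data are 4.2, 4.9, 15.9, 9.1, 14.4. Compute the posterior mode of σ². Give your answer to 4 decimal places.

σ̂²_MAP = 7.2035

Sum of squared deviations about the known mean: SS = (4.2−10)² + (4.9−10)² + (15.9−10)² + (9.1−10)² + (14.4−10)² = 114.63.
The Normal likelihood contributes (σ²)^(−n/2) exp(−SS/(2σ²)), so the posterior is Inverse-Gamma(α + n/2, β + SS/2) = Inverse-Gamma(8.9, 71.315).
The mode of Inverse-Gamma(a, b) is b/(a+1) = 71.315/9.9 ≈ 7.2035.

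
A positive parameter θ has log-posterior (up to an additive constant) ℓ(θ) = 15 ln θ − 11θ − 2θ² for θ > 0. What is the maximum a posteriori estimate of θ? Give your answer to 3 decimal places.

ℓ'(θ) = 15/θ − 11 − 4θ. Setting this to zero and multiplying by θ: 4θ² + 11θ − 15 = 0.
θ = (−11 + √(11² + 4·4·15)) / (2·4) = (−11 + √361) / 8 = (−11 + 19)/8 = 1.
ℓ''(θ) = −15/θ² − 4 < 0, confirming a maximum.

θ̂_MAP = 1.000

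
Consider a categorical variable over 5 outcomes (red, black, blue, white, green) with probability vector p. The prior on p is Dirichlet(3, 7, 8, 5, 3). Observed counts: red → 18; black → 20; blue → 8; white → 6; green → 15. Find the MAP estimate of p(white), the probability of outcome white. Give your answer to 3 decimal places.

The posterior is Dirichlet(αᵢ + nᵢ) = Dirichlet(21, 27, 16, 11, 18).
For a Dirichlet(a₁,…,a_K) with all aᵢ > 1, the mode has j-th component (aⱼ − 1)/(Σaᵢ − K).
Here Σaᵢ = 93 and K = 5, so p(white) = (11 − 1)/(93 − 5) = 10/88 ≈ 0.114.

MAP estimate of p(white) = 0.114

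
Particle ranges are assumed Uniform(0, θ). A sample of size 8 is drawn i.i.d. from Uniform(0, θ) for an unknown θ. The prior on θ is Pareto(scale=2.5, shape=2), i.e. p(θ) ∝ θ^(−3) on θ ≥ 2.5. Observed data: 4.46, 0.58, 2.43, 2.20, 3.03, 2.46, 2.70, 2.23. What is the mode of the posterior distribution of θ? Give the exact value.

θ̂_MAP = 4.46

The Uniform(0, θ) likelihood is θ^(−n) for θ ≥ max(xᵢ), zero otherwise. Here max(xᵢ) = 4.46.
Posterior ∝ θ^(−3) · θ^(−8) = θ^(−11) on θ ≥ max(2.5, 4.46) = 4.46.
This density is strictly decreasing in θ, so the posterior mode lies at the lower boundary of the support.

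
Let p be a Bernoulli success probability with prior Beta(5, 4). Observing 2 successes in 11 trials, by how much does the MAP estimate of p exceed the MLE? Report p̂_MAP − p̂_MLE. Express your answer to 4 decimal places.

MAP − MLE = 0.1515

Posterior is Beta(7, 13); MAP = (7−1)/(20−2) = 6/18 ≈ 0.33333.
MLE ignores the prior: p̂_MLE = k/n = 2/11 ≈ 0.18182.
Difference = 6/18 − 2/11 = 5/33 ≈ 0.1515.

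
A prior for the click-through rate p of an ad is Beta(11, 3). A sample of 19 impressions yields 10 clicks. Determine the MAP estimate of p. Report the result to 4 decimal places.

Prior: Beta(11, 3).
Data: 10 successes in 19 trials. The binomial likelihood contributes p^10(1−p)^9, so the posterior is Beta(11+10, 3+9) = Beta(21, 12).
For Beta(a, b) with a, b > 1 the mode is (a−1)/(a+b−2) = 20/31 ≈ 0.6452.

p̂_MAP = 0.6452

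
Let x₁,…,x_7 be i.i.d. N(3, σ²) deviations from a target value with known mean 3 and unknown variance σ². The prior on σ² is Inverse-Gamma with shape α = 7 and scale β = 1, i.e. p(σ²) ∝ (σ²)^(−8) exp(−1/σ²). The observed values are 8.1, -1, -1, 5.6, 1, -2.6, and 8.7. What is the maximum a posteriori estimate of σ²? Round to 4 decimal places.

σ̂²_MAP = 5.8530

Sum of squared deviations about the known mean: SS = (8.1−3)² + (-1−3)² + (-1−3)² + (5.6−3)² + (1−3)² + (-2.6−3)² + (8.7−3)² = 132.62.
The Normal likelihood contributes (σ²)^(−n/2) exp(−SS/(2σ²)), so the posterior is Inverse-Gamma(α + n/2, β + SS/2) = Inverse-Gamma(10.5, 67.31).
The mode of Inverse-Gamma(a, b) is b/(a+1) = 67.31/11.5 ≈ 5.8530.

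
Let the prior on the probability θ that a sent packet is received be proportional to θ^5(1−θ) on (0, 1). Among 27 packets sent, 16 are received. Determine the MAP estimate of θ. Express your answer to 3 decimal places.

The prior density ∝ θ^5(1−θ)^1 is the kernel of Beta(6, 2).
Data: 16 successes in 27 trials. The binomial likelihood contributes θ^16(1−θ)^11, so the posterior is Beta(6+16, 2+11) = Beta(22, 13).
For Beta(a, b) with a, b > 1 the mode is (a−1)/(a+b−2) = 21/33 ≈ 0.636.

θ̂_MAP = 0.636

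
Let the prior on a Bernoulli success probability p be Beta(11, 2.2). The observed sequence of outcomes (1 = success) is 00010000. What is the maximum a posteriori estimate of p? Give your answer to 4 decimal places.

p̂_MAP = 0.5729

Prior: Beta(11, 2.2).
Data: 1 success in 8 trials (from the sequence). The binomial likelihood contributes p(1−p)^7, so the posterior is Beta(11+1, 2.2+7) = Beta(12, 9.2).
For Beta(a, b) with a, b > 1 the mode is (a−1)/(a+b−2) = 11/19.2 ≈ 0.5729.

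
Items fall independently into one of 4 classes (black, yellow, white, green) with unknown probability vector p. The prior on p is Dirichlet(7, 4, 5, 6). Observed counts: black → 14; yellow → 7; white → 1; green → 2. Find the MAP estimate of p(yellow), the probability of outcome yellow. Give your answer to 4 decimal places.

The posterior is Dirichlet(αᵢ + nᵢ) = Dirichlet(21, 11, 6, 8).
For a Dirichlet(a₁,…,a_K) with all aᵢ > 1, the mode has j-th component (aⱼ − 1)/(Σaᵢ − K).
Here Σaᵢ = 46 and K = 4, so p(yellow) = (11 − 1)/(46 − 4) = 10/42 ≈ 0.2381.

MAP estimate of p(yellow) = 0.2381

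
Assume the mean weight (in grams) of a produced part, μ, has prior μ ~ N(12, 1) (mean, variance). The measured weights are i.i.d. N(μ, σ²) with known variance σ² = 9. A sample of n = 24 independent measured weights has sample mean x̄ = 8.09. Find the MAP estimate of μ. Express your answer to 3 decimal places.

μ̂_MAP = 9.156

n = 24, x̄ = 8.09.
For a Normal prior and Normal likelihood with known variance, the posterior is Normal; its mode equals its mean, the precision-weighted average.
Prior precision 1/σ₀² = 1/1 = 1; data precision n/σ² = 24/9 = 8/3.
μ̂ = (1·12 + (8/3)·8.09) / (1 + 8/3) = (2518/75)/(11/3) = 2518/275 ≈ 9.156.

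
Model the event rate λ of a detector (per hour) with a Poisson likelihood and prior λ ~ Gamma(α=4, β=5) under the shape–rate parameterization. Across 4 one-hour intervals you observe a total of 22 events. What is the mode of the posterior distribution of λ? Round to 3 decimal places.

Σxᵢ = 22, n = 4.
Posterior ∝ λ^3e^(−5λ) · λ^22e^(−4λ) = λ^25e^(−9λ), i.e. Gamma(shape=26, rate=9).
The mode of a Gamma(a, b) with a ≥ 1 (shape–rate) is (a−1)/b = 25/9 ≈ 2.778.

λ̂_MAP = 2.778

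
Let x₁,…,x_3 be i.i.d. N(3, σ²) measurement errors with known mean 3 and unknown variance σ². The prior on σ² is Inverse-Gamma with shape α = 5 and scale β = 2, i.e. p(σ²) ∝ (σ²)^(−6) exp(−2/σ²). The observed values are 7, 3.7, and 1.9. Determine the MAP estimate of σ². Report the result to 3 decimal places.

Sum of squared deviations about the known mean: SS = (7−3)² + (3.7−3)² + (1.9−3)² = 17.7.
The Normal likelihood contributes (σ²)^(−n/2) exp(−SS/(2σ²)), so the posterior is Inverse-Gamma(α + n/2, β + SS/2) = Inverse-Gamma(6.5, 10.85).
The mode of Inverse-Gamma(a, b) is b/(a+1) = 10.85/7.5 ≈ 1.447.

σ̂²_MAP = 1.447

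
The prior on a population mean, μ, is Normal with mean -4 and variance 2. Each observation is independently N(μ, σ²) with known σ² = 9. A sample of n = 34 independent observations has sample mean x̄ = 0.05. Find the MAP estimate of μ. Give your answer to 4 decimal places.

μ̂_MAP = -0.4234

n = 34, x̄ = 0.05.
For a Normal prior and Normal likelihood with known variance, the posterior is Normal; its mode equals its mean, the precision-weighted average.
Prior precision 1/σ₀² = 1/2 = 0.5; data precision n/σ² = 34/9.
μ̂ = (0.5·(-4) + (34/9)·0.05) / (0.5 + 34/9) = (-163/90)/(77/18) = -163/385 ≈ -0.4234.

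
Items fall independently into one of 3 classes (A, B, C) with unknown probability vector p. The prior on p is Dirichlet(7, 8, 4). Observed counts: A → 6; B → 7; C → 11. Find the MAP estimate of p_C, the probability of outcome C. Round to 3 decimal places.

MAP estimate of p_C = 0.350

The posterior is Dirichlet(αᵢ + nᵢ) = Dirichlet(13, 15, 15).
For a Dirichlet(a₁,…,a_K) with all aᵢ > 1, the mode has j-th component (aⱼ − 1)/(Σaᵢ − K).
Here Σaᵢ = 43 and K = 3, so p_C = (15 − 1)/(43 − 3) = 14/40 ≈ 0.350.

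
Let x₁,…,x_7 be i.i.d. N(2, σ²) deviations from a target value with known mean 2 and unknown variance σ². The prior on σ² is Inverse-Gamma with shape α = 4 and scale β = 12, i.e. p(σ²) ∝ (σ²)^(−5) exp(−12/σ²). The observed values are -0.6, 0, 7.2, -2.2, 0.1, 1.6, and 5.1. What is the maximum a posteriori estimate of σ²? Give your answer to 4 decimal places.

Sum of squared deviations about the known mean: SS = (-0.6−2)² + (0−2)² + (7.2−2)² + (-2.2−2)² + (0.1−2)² + (1.6−2)² + (5.1−2)² = 68.82.
The Normal likelihood contributes (σ²)^(−n/2) exp(−SS/(2σ²)), so the posterior is Inverse-Gamma(α + n/2, β + SS/2) = Inverse-Gamma(7.5, 46.41).
The mode of Inverse-Gamma(a, b) is b/(a+1) = 46.41/8.5 ≈ 5.4600.

σ̂²_MAP = 5.4600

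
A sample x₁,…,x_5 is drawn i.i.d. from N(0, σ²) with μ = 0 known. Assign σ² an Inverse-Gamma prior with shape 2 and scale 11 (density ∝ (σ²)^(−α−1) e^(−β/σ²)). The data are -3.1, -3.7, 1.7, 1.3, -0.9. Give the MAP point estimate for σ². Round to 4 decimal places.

Sum of squared deviations about the known mean: SS = (-3.1−0)² + (-3.7−0)² + (1.7−0)² + (1.3−0)² + (-0.9−0)² = 28.69.
The Normal likelihood contributes (σ²)^(−n/2) exp(−SS/(2σ²)), so the posterior is Inverse-Gamma(α + n/2, β + SS/2) = Inverse-Gamma(4.5, 25.345).
The mode of Inverse-Gamma(a, b) is b/(a+1) = 25.345/5.5 ≈ 4.6082.

σ̂²_MAP = 4.6082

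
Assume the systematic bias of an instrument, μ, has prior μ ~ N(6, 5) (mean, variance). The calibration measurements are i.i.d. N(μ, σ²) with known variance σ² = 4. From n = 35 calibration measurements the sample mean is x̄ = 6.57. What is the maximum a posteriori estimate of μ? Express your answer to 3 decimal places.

n = 35, x̄ = 6.57.
For a Normal prior and Normal likelihood with known variance, the posterior is Normal; its mode equals its mean, the precision-weighted average.
Prior precision 1/σ₀² = 1/5 = 0.2; data precision n/σ² = 35/4 = 8.75.
μ̂ = (0.2·6 + 8.75·6.57) / (0.2 + 8.75) = 58.6875/8.95 = 4695/716 ≈ 6.557.

μ̂_MAP = 6.557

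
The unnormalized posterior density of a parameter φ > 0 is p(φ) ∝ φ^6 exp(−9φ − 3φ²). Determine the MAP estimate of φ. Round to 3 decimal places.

ℓ'(φ) = 6/φ − 9 − 6φ. Setting this to zero and multiplying by φ: 6φ² + 9φ − 6 = 0.
φ = (−9 + √(9² + 4·6·6)) / (2·6) = (−9 + √225) / 12 = (−9 + 15)/12 = 1/2.
ℓ''(φ) = −6/φ² − 6 < 0, confirming a maximum.

φ̂_MAP = 0.500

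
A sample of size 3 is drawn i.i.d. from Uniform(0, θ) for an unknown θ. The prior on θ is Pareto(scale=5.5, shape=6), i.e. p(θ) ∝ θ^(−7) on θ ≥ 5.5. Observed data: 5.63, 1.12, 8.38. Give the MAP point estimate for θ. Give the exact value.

The Uniform(0, θ) likelihood is θ^(−n) for θ ≥ max(xᵢ), zero otherwise. Here max(xᵢ) = 8.38.
Posterior ∝ θ^(−7) · θ^(−3) = θ^(−10) on θ ≥ max(5.5, 8.38) = 8.38.
This density is strictly decreasing in θ, so the posterior mode lies at the lower boundary of the support.

θ̂_MAP = 8.38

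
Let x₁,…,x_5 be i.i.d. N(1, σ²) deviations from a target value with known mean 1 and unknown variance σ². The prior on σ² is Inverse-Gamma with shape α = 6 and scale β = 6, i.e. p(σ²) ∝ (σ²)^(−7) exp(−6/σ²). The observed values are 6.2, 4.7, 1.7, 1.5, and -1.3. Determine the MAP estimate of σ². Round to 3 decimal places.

σ̂²_MAP = 3.093

Sum of squared deviations about the known mean: SS = (6.2−1)² + (4.7−1)² + (1.7−1)² + (1.5−1)² + (-1.3−1)² = 46.76.
The Normal likelihood contributes (σ²)^(−n/2) exp(−SS/(2σ²)), so the posterior is Inverse-Gamma(α + n/2, β + SS/2) = Inverse-Gamma(8.5, 29.38).
The mode of Inverse-Gamma(a, b) is b/(a+1) = 29.38/9.5 ≈ 3.093.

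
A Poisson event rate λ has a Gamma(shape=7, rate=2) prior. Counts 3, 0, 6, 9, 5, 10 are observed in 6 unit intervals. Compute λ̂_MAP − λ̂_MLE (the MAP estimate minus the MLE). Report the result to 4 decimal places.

MAP − MLE = -0.6250

Σxᵢ = 33. Posterior is Gamma(40, 8); MAP = (40−1)/8 = 39/8 ≈ 4.87500.
MLE = x̄ = 33/6 ≈ 5.50000.
Difference = 39/8 − 33/6 = -5/8 ≈ -0.6250.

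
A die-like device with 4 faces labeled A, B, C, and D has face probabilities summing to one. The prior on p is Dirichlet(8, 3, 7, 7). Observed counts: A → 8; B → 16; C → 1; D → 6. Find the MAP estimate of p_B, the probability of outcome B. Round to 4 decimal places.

The posterior is Dirichlet(αᵢ + nᵢ) = Dirichlet(16, 19, 8, 13).
For a Dirichlet(a₁,…,a_K) with all aᵢ > 1, the mode has j-th component (aⱼ − 1)/(Σaᵢ − K).
Here Σaᵢ = 56 and K = 4, so p_B = (19 − 1)/(56 − 4) = 18/52 ≈ 0.3462.

MAP estimate of p_B = 0.3462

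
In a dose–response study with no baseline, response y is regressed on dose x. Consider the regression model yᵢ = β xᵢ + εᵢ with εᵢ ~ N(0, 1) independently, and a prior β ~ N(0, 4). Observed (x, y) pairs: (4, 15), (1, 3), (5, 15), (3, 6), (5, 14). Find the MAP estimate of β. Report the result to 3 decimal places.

log p(β | y) = −Σ(yᵢ − βxᵢ)²/(2·1) − β²/(2·4) + const.
Setting the derivative to zero: Σxᵢ(yᵢ − βxᵢ)/1 − β/4 = 0, so β = Σxᵢyᵢ / (Σxᵢ² + σ²/τ²).
Σxᵢyᵢ = 4·15 + 1·3 + 5·15 + 3·6 + 5·14 = 226; Σxᵢ² = 76; σ²/τ² = 0.25.
β̂_MAP = 226 / (76 + 0.25) = 226/76.25 ≈ 2.964.

β̂_MAP = 2.964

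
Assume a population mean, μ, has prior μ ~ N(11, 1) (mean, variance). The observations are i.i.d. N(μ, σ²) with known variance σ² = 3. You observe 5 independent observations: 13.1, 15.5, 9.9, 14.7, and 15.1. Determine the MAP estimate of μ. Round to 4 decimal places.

μ̂_MAP = 12.6625

n = 5; x̄ = (13.1 + 15.5 + 9.9 + 14.7 + 15.1)/5 = 68.3/5 = 13.66.
For a Normal prior and Normal likelihood with known variance, the posterior is Normal; its mode equals its mean, the precision-weighted average.
Prior precision 1/σ₀² = 1/1 = 1; data precision n/σ² = 5/3.
μ̂ = (1·11 + (5/3)·13.66) / (1 + 5/3) = (1013/30)/(8/3) = 12.6625.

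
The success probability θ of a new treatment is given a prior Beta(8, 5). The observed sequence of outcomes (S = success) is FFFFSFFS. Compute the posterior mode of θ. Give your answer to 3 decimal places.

θ̂_MAP = 0.474

Prior: Beta(8, 5).
Data: 2 successes in 8 trials (from the sequence). The binomial likelihood contributes θ^2(1−θ)^6, so the posterior is Beta(8+2, 5+6) = Beta(10, 11).
For Beta(a, b) with a, b > 1 the mode is (a−1)/(a+b−2) = 9/19 ≈ 0.474.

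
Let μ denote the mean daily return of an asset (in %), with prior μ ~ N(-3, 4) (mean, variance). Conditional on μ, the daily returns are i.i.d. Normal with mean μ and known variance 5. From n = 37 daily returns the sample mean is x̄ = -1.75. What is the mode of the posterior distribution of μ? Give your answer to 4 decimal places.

μ̂_MAP = -1.7908

n = 37, x̄ = -1.75.
For a Normal prior and Normal likelihood with known variance, the posterior is Normal; its mode equals its mean, the precision-weighted average.
Prior precision 1/σ₀² = 1/4 = 0.25; data precision n/σ² = 37/5 = 7.4.
μ̂ = (0.25·(-3) + 7.4·(-1.75)) / (0.25 + 7.4) = (-13.7)/7.65 = -274/153 ≈ -1.7908.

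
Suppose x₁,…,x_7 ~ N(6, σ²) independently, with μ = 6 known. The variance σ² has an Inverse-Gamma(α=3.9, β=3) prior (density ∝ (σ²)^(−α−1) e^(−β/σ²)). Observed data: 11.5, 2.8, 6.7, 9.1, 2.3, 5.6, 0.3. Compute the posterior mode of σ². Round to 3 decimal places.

Sum of squared deviations about the known mean: SS = (11.5−6)² + (2.8−6)² + (6.7−6)² + (9.1−6)² + (2.3−6)² + (5.6−6)² + (0.3−6)² = 96.93.
The Normal likelihood contributes (σ²)^(−n/2) exp(−SS/(2σ²)), so the posterior is Inverse-Gamma(α + n/2, β + SS/2) = Inverse-Gamma(7.4, 51.465).
The mode of Inverse-Gamma(a, b) is b/(a+1) = 51.465/8.4 ≈ 6.127.

σ̂²_MAP = 6.127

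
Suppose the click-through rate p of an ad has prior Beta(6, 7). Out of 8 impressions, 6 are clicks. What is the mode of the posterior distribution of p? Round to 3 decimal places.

Prior: Beta(6, 7).
Data: 6 successes in 8 trials. The binomial likelihood contributes p^6(1−p)^2, so the posterior is Beta(6+6, 7+2) = Beta(12, 9).
For Beta(a, b) with a, b > 1 the mode is (a−1)/(a+b−2) = 11/19 ≈ 0.579.

p̂_MAP = 0.579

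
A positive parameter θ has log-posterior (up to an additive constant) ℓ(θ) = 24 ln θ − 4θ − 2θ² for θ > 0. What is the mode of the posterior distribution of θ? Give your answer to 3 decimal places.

θ̂_MAP = 2.000

ℓ'(θ) = 24/θ − 4 − 4θ. Setting this to zero and multiplying by θ: 4θ² + 4θ − 24 = 0.
θ = (−4 + √(4² + 4·4·24)) / (2·4) = (−4 + √400) / 8 = (−4 + 20)/8 = 2.
ℓ''(θ) = −24/θ² − 4 < 0, confirming a maximum.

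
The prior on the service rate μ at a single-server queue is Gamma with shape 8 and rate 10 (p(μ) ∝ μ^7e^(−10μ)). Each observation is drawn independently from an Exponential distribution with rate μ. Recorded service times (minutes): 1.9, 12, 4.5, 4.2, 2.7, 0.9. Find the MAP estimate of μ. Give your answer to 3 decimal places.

μ̂_MAP = 0.359

The Exponential(rate=μ) likelihood is ∝ μ^n e^(−μΣtᵢ). Here n = 6 and Σtᵢ = 1.9 + 12 + 4.5 + 4.2 + 2.7 + 0.9 = 26.2.
Posterior ∝ μ^7e^(−10μ) · μ^6e^(−26.2μ) = μ^13e^(−36.2μ), i.e. Gamma(14, 36.2).
Mode = (a−1)/b = 13/36.2 ≈ 0.359.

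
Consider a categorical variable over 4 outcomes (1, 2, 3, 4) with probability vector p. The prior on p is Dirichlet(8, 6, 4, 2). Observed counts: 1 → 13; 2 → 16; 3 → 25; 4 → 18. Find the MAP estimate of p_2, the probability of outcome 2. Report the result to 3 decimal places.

MAP estimate: 0.239

The posterior is Dirichlet(αᵢ + nᵢ) = Dirichlet(21, 22, 29, 20).
For a Dirichlet(a₁,…,a_K) with all aᵢ > 1, the mode has j-th component (aⱼ − 1)/(Σaᵢ − K).
Here Σaᵢ = 92 and K = 4, so p_2 = (22 − 1)/(92 − 4) = 21/88 ≈ 0.239.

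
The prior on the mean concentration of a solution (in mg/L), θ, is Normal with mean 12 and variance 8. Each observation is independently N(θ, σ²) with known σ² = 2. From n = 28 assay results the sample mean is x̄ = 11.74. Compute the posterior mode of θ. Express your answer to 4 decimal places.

n = 28, x̄ = 11.74.
For a Normal prior and Normal likelihood with known variance, the posterior is Normal; its mode equals its mean, the precision-weighted average.
Prior precision 1/σ₀² = 1/8 = 0.125; data precision n/σ² = 28/2 = 14.
θ̂ = (0.125·12 + 14·11.74) / (0.125 + 14) = 165.86/14.125 = 33172/2825 ≈ 11.7423.

θ̂_MAP = 11.7423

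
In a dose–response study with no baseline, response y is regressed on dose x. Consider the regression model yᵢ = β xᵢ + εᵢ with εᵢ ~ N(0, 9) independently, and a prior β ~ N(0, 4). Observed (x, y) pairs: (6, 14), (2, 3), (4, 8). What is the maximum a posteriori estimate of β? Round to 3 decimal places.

log p(β | y) = −Σ(yᵢ − βxᵢ)²/(2·9) − β²/(2·4) + const.
Setting the derivative to zero: Σxᵢ(yᵢ − βxᵢ)/9 − β/4 = 0, so β = Σxᵢyᵢ / (Σxᵢ² + σ²/τ²).
Σxᵢyᵢ = 6·14 + 2·3 + 4·8 = 122; Σxᵢ² = 56; σ²/τ² = 2.25.
β̂_MAP = 122 / (56 + 2.25) = 122/58.25 ≈ 2.094.

β̂_MAP = 2.094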